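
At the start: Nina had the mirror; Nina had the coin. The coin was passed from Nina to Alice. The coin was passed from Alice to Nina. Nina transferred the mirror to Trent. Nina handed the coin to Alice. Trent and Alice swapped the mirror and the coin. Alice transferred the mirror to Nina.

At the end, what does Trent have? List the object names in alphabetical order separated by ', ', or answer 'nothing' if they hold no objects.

Tracking all object holders:
Start: mirror:Nina, coin:Nina
Event 1 (give coin: Nina -> Alice). State: mirror:Nina, coin:Alice
Event 2 (give coin: Alice -> Nina). State: mirror:Nina, coin:Nina
Event 3 (give mirror: Nina -> Trent). State: mirror:Trent, coin:Nina
Event 4 (give coin: Nina -> Alice). State: mirror:Trent, coin:Alice
Event 5 (swap mirror<->coin: now mirror:Alice, coin:Trent). State: mirror:Alice, coin:Trent
Event 6 (give mirror: Alice -> Nina). State: mirror:Nina, coin:Trent

Final state: mirror:Nina, coin:Trent
Trent holds: coin.

Answer: coin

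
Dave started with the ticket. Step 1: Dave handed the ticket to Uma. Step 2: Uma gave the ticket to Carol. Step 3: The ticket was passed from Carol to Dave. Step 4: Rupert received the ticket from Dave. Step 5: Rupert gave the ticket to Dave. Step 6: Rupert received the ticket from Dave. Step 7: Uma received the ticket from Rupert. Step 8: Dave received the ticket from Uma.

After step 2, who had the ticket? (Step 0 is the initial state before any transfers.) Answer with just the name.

Tracking the ticket holder through step 2:
After step 0 (start): Dave
After step 1: Uma
After step 2: Carol

At step 2, the holder is Carol.

Answer: Carol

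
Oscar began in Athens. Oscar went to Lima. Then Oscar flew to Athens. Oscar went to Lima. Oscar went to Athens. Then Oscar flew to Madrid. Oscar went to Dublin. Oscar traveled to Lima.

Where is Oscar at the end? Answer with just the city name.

Tracking Oscar's location:
Start: Oscar is in Athens.
After move 1: Athens -> Lima. Oscar is in Lima.
After move 2: Lima -> Athens. Oscar is in Athens.
After move 3: Athens -> Lima. Oscar is in Lima.
After move 4: Lima -> Athens. Oscar is in Athens.
After move 5: Athens -> Madrid. Oscar is in Madrid.
After move 6: Madrid -> Dublin. Oscar is in Dublin.
After move 7: Dublin -> Lima. Oscar is in Lima.

Answer: Lima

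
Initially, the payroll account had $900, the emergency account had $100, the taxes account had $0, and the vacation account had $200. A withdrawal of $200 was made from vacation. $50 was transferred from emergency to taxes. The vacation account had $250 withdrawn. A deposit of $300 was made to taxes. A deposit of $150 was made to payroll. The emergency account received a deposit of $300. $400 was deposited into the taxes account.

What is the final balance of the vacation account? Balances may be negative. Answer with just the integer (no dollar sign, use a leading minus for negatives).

Tracking account balances step by step:
Start: payroll=900, emergency=100, taxes=0, vacation=200
Event 1 (withdraw 200 from vacation): vacation: 200 - 200 = 0. Balances: payroll=900, emergency=100, taxes=0, vacation=0
Event 2 (transfer 50 emergency -> taxes): emergency: 100 - 50 = 50, taxes: 0 + 50 = 50. Balances: payroll=900, emergency=50, taxes=50, vacation=0
Event 3 (withdraw 250 from vacation): vacation: 0 - 250 = -250. Balances: payroll=900, emergency=50, taxes=50, vacation=-250
Event 4 (deposit 300 to taxes): taxes: 50 + 300 = 350. Balances: payroll=900, emergency=50, taxes=350, vacation=-250
Event 5 (deposit 150 to payroll): payroll: 900 + 150 = 1050. Balances: payroll=1050, emergency=50, taxes=350, vacation=-250
Event 6 (deposit 300 to emergency): emergency: 50 + 300 = 350. Balances: payroll=1050, emergency=350, taxes=350, vacation=-250
Event 7 (deposit 400 to taxes): taxes: 350 + 400 = 750. Balances: payroll=1050, emergency=350, taxes=750, vacation=-250

Final balance of vacation: -250

Answer: -250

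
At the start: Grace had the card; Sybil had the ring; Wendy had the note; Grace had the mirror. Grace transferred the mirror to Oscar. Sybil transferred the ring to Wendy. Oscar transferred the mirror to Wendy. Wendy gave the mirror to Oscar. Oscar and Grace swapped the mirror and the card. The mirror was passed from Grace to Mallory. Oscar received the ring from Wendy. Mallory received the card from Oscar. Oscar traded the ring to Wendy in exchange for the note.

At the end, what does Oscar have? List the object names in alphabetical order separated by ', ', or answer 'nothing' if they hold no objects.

Tracking all object holders:
Start: card:Grace, ring:Sybil, note:Wendy, mirror:Grace
Event 1 (give mirror: Grace -> Oscar). State: card:Grace, ring:Sybil, note:Wendy, mirror:Oscar
Event 2 (give ring: Sybil -> Wendy). State: card:Grace, ring:Wendy, note:Wendy, mirror:Oscar
Event 3 (give mirror: Oscar -> Wendy). State: card:Grace, ring:Wendy, note:Wendy, mirror:Wendy
Event 4 (give mirror: Wendy -> Oscar). State: card:Grace, ring:Wendy, note:Wendy, mirror:Oscar
Event 5 (swap mirror<->card: now mirror:Grace, card:Oscar). State: card:Oscar, ring:Wendy, note:Wendy, mirror:Grace
Event 6 (give mirror: Grace -> Mallory). State: card:Oscar, ring:Wendy, note:Wendy, mirror:Mallory
Event 7 (give ring: Wendy -> Oscar). State: card:Oscar, ring:Oscar, note:Wendy, mirror:Mallory
Event 8 (give card: Oscar -> Mallory). State: card:Mallory, ring:Oscar, note:Wendy, mirror:Mallory
Event 9 (swap ring<->note: now ring:Wendy, note:Oscar). State: card:Mallory, ring:Wendy, note:Oscar, mirror:Mallory

Final state: card:Mallory, ring:Wendy, note:Oscar, mirror:Mallory
Oscar holds: note.

Answer: note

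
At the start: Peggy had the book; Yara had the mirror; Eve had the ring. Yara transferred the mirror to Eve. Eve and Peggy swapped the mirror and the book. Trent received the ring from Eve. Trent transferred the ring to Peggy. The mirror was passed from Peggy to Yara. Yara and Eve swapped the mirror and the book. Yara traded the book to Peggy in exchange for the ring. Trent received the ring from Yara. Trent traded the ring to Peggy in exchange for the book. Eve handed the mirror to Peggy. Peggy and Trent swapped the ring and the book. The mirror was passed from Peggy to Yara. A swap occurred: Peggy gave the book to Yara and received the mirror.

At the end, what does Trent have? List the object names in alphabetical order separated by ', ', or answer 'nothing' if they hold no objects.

Answer: ring

Derivation:
Tracking all object holders:
Start: book:Peggy, mirror:Yara, ring:Eve
Event 1 (give mirror: Yara -> Eve). State: book:Peggy, mirror:Eve, ring:Eve
Event 2 (swap mirror<->book: now mirror:Peggy, book:Eve). State: book:Eve, mirror:Peggy, ring:Eve
Event 3 (give ring: Eve -> Trent). State: book:Eve, mirror:Peggy, ring:Trent
Event 4 (give ring: Trent -> Peggy). State: book:Eve, mirror:Peggy, ring:Peggy
Event 5 (give mirror: Peggy -> Yara). State: book:Eve, mirror:Yara, ring:Peggy
Event 6 (swap mirror<->book: now mirror:Eve, book:Yara). State: book:Yara, mirror:Eve, ring:Peggy
Event 7 (swap book<->ring: now book:Peggy, ring:Yara). State: book:Peggy, mirror:Eve, ring:Yara
Event 8 (give ring: Yara -> Trent). State: book:Peggy, mirror:Eve, ring:Trent
Event 9 (swap ring<->book: now ring:Peggy, book:Trent). State: book:Trent, mirror:Eve, ring:Peggy
Event 10 (give mirror: Eve -> Peggy). State: book:Trent, mirror:Peggy, ring:Peggy
Event 11 (swap ring<->book: now ring:Trent, book:Peggy). State: book:Peggy, mirror:Peggy, ring:Trent
Event 12 (give mirror: Peggy -> Yara). State: book:Peggy, mirror:Yara, ring:Trent
Event 13 (swap book<->mirror: now book:Yara, mirror:Peggy). State: book:Yara, mirror:Peggy, ring:Trent

Final state: book:Yara, mirror:Peggy, ring:Trent
Trent holds: ring.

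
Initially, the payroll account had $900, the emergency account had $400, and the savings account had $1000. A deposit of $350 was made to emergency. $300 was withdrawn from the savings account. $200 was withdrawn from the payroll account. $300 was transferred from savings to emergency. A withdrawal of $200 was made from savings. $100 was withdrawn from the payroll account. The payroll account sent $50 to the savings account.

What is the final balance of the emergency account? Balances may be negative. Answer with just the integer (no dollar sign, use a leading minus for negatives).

Tracking account balances step by step:
Start: payroll=900, emergency=400, savings=1000
Event 1 (deposit 350 to emergency): emergency: 400 + 350 = 750. Balances: payroll=900, emergency=750, savings=1000
Event 2 (withdraw 300 from savings): savings: 1000 - 300 = 700. Balances: payroll=900, emergency=750, savings=700
Event 3 (withdraw 200 from payroll): payroll: 900 - 200 = 700. Balances: payroll=700, emergency=750, savings=700
Event 4 (transfer 300 savings -> emergency): savings: 700 - 300 = 400, emergency: 750 + 300 = 1050. Balances: payroll=700, emergency=1050, savings=400
Event 5 (withdraw 200 from savings): savings: 400 - 200 = 200. Balances: payroll=700, emergency=1050, savings=200
Event 6 (withdraw 100 from payroll): payroll: 700 - 100 = 600. Balances: payroll=600, emergency=1050, savings=200
Event 7 (transfer 50 payroll -> savings): payroll: 600 - 50 = 550, savings: 200 + 50 = 250. Balances: payroll=550, emergency=1050, savings=250

Final balance of emergency: 1050

Answer: 1050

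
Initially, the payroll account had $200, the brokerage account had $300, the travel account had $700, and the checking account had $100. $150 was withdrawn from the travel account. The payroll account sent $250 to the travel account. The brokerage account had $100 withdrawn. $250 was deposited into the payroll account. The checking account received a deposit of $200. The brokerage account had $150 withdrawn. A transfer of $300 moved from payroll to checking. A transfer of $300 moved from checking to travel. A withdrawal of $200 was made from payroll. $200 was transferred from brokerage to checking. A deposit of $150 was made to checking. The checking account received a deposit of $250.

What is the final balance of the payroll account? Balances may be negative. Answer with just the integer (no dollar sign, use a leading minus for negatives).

Tracking account balances step by step:
Start: payroll=200, brokerage=300, travel=700, checking=100
Event 1 (withdraw 150 from travel): travel: 700 - 150 = 550. Balances: payroll=200, brokerage=300, travel=550, checking=100
Event 2 (transfer 250 payroll -> travel): payroll: 200 - 250 = -50, travel: 550 + 250 = 800. Balances: payroll=-50, brokerage=300, travel=800, checking=100
Event 3 (withdraw 100 from brokerage): brokerage: 300 - 100 = 200. Balances: payroll=-50, brokerage=200, travel=800, checking=100
Event 4 (deposit 250 to payroll): payroll: -50 + 250 = 200. Balances: payroll=200, brokerage=200, travel=800, checking=100
Event 5 (deposit 200 to checking): checking: 100 + 200 = 300. Balances: payroll=200, brokerage=200, travel=800, checking=300
Event 6 (withdraw 150 from brokerage): brokerage: 200 - 150 = 50. Balances: payroll=200, brokerage=50, travel=800, checking=300
Event 7 (transfer 300 payroll -> checking): payroll: 200 - 300 = -100, checking: 300 + 300 = 600. Balances: payroll=-100, brokerage=50, travel=800, checking=600
Event 8 (transfer 300 checking -> travel): checking: 600 - 300 = 300, travel: 800 + 300 = 1100. Balances: payroll=-100, brokerage=50, travel=1100, checking=300
Event 9 (withdraw 200 from payroll): payroll: -100 - 200 = -300. Balances: payroll=-300, brokerage=50, travel=1100, checking=300
Event 10 (transfer 200 brokerage -> checking): brokerage: 50 - 200 = -150, checking: 300 + 200 = 500. Balances: payroll=-300, brokerage=-150, travel=1100, checking=500
Event 11 (deposit 150 to checking): checking: 500 + 150 = 650. Balances: payroll=-300, brokerage=-150, travel=1100, checking=650
Event 12 (deposit 250 to checking): checking: 650 + 250 = 900. Balances: payroll=-300, brokerage=-150, travel=1100, checking=900

Final balance of payroll: -300

Answer: -300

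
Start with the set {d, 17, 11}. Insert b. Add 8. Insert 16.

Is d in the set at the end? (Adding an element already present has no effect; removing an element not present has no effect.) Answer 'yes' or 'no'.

Answer: yes

Derivation:
Tracking the set through each operation:
Start: {11, 17, d}
Event 1 (add b): added. Set: {11, 17, b, d}
Event 2 (add 8): added. Set: {11, 17, 8, b, d}
Event 3 (add 16): added. Set: {11, 16, 17, 8, b, d}

Final set: {11, 16, 17, 8, b, d} (size 6)
d is in the final set.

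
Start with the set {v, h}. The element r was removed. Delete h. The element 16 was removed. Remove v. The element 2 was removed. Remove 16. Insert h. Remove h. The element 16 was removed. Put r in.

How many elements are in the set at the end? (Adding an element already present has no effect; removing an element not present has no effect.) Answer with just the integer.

Answer: 1

Derivation:
Tracking the set through each operation:
Start: {h, v}
Event 1 (remove r): not present, no change. Set: {h, v}
Event 2 (remove h): removed. Set: {v}
Event 3 (remove 16): not present, no change. Set: {v}
Event 4 (remove v): removed. Set: {}
Event 5 (remove 2): not present, no change. Set: {}
Event 6 (remove 16): not present, no change. Set: {}
Event 7 (add h): added. Set: {h}
Event 8 (remove h): removed. Set: {}
Event 9 (remove 16): not present, no change. Set: {}
Event 10 (add r): added. Set: {r}

Final set: {r} (size 1)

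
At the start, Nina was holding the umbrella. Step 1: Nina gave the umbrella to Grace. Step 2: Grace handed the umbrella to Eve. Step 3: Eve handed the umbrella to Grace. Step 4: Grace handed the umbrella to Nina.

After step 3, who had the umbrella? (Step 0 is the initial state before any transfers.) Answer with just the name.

Answer: Grace

Derivation:
Tracking the umbrella holder through step 3:
After step 0 (start): Nina
After step 1: Grace
After step 2: Eve
After step 3: Grace

At step 3, the holder is Grace.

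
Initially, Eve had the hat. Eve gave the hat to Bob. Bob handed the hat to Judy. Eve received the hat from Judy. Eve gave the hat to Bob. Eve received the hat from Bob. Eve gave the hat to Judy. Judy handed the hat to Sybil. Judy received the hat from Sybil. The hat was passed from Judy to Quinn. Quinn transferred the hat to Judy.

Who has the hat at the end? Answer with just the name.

Answer: Judy

Derivation:
Tracking the hat through each event:
Start: Eve has the hat.
After event 1: Bob has the hat.
After event 2: Judy has the hat.
After event 3: Eve has the hat.
After event 4: Bob has the hat.
After event 5: Eve has the hat.
After event 6: Judy has the hat.
After event 7: Sybil has the hat.
After event 8: Judy has the hat.
After event 9: Quinn has the hat.
After event 10: Judy has the hat.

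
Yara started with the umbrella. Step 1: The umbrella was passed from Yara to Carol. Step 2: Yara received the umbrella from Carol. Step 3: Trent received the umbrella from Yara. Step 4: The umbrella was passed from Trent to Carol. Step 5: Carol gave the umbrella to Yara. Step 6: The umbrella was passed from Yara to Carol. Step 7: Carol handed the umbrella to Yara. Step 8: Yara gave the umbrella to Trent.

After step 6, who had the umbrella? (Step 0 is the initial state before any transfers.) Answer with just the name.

Answer: Carol

Derivation:
Tracking the umbrella holder through step 6:
After step 0 (start): Yara
After step 1: Carol
After step 2: Yara
After step 3: Trent
After step 4: Carol
After step 5: Yara
After step 6: Carol

At step 6, the holder is Carol.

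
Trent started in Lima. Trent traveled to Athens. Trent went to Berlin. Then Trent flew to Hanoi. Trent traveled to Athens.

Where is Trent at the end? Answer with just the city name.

Answer: Athens

Derivation:
Tracking Trent's location:
Start: Trent is in Lima.
After move 1: Lima -> Athens. Trent is in Athens.
After move 2: Athens -> Berlin. Trent is in Berlin.
After move 3: Berlin -> Hanoi. Trent is in Hanoi.
After move 4: Hanoi -> Athens. Trent is in Athens.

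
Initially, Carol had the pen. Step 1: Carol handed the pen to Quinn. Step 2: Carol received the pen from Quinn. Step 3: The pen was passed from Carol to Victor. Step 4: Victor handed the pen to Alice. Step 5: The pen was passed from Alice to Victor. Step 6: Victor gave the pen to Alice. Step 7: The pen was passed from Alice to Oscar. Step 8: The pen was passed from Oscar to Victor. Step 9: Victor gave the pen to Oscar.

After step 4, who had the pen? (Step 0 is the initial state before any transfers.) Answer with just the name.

Tracking the pen holder through step 4:
After step 0 (start): Carol
After step 1: Quinn
After step 2: Carol
After step 3: Victor
After step 4: Alice

At step 4, the holder is Alice.

Answer: Alice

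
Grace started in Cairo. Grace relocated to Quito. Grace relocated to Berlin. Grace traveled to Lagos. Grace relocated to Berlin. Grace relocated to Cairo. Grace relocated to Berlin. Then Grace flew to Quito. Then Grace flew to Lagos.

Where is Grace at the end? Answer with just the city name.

Tracking Grace's location:
Start: Grace is in Cairo.
After move 1: Cairo -> Quito. Grace is in Quito.
After move 2: Quito -> Berlin. Grace is in Berlin.
After move 3: Berlin -> Lagos. Grace is in Lagos.
After move 4: Lagos -> Berlin. Grace is in Berlin.
After move 5: Berlin -> Cairo. Grace is in Cairo.
After move 6: Cairo -> Berlin. Grace is in Berlin.
After move 7: Berlin -> Quito. Grace is in Quito.
After move 8: Quito -> Lagos. Grace is in Lagos.

Answer: Lagos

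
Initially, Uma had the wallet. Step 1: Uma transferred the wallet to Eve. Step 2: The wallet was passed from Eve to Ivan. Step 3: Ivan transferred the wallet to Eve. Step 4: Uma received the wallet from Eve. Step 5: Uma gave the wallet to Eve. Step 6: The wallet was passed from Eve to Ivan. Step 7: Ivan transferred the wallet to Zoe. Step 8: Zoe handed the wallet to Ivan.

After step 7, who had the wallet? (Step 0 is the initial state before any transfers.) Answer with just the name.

Tracking the wallet holder through step 7:
After step 0 (start): Uma
After step 1: Eve
After step 2: Ivan
After step 3: Eve
After step 4: Uma
After step 5: Eve
After step 6: Ivan
After step 7: Zoe

At step 7, the holder is Zoe.

Answer: Zoe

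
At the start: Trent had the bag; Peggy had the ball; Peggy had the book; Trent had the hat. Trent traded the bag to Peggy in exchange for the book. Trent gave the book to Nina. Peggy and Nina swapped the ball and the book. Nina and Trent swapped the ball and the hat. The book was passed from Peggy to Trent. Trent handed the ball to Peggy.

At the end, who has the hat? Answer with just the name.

Answer: Nina

Derivation:
Tracking all object holders:
Start: bag:Trent, ball:Peggy, book:Peggy, hat:Trent
Event 1 (swap bag<->book: now bag:Peggy, book:Trent). State: bag:Peggy, ball:Peggy, book:Trent, hat:Trent
Event 2 (give book: Trent -> Nina). State: bag:Peggy, ball:Peggy, book:Nina, hat:Trent
Event 3 (swap ball<->book: now ball:Nina, book:Peggy). State: bag:Peggy, ball:Nina, book:Peggy, hat:Trent
Event 4 (swap ball<->hat: now ball:Trent, hat:Nina). State: bag:Peggy, ball:Trent, book:Peggy, hat:Nina
Event 5 (give book: Peggy -> Trent). State: bag:Peggy, ball:Trent, book:Trent, hat:Nina
Event 6 (give ball: Trent -> Peggy). State: bag:Peggy, ball:Peggy, book:Trent, hat:Nina

Final state: bag:Peggy, ball:Peggy, book:Trent, hat:Nina
The hat is held by Nina.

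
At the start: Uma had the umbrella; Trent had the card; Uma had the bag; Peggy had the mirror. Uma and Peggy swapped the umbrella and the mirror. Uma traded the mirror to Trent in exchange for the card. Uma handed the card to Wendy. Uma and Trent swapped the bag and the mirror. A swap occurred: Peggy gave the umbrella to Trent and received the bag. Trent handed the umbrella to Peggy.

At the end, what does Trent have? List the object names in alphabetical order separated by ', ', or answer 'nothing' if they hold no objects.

Tracking all object holders:
Start: umbrella:Uma, card:Trent, bag:Uma, mirror:Peggy
Event 1 (swap umbrella<->mirror: now umbrella:Peggy, mirror:Uma). State: umbrella:Peggy, card:Trent, bag:Uma, mirror:Uma
Event 2 (swap mirror<->card: now mirror:Trent, card:Uma). State: umbrella:Peggy, card:Uma, bag:Uma, mirror:Trent
Event 3 (give card: Uma -> Wendy). State: umbrella:Peggy, card:Wendy, bag:Uma, mirror:Trent
Event 4 (swap bag<->mirror: now bag:Trent, mirror:Uma). State: umbrella:Peggy, card:Wendy, bag:Trent, mirror:Uma
Event 5 (swap umbrella<->bag: now umbrella:Trent, bag:Peggy). State: umbrella:Trent, card:Wendy, bag:Peggy, mirror:Uma
Event 6 (give umbrella: Trent -> Peggy). State: umbrella:Peggy, card:Wendy, bag:Peggy, mirror:Uma

Final state: umbrella:Peggy, card:Wendy, bag:Peggy, mirror:Uma
Trent holds: (nothing).

Answer: nothing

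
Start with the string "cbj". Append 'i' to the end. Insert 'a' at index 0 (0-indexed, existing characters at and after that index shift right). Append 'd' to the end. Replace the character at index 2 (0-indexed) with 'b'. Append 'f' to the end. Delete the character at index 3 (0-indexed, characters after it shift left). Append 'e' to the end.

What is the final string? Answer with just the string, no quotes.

Applying each edit step by step:
Start: "cbj"
Op 1 (append 'i'): "cbj" -> "cbji"
Op 2 (insert 'a' at idx 0): "cbji" -> "acbji"
Op 3 (append 'd'): "acbji" -> "acbjid"
Op 4 (replace idx 2: 'b' -> 'b'): "acbjid" -> "acbjid"
Op 5 (append 'f'): "acbjid" -> "acbjidf"
Op 6 (delete idx 3 = 'j'): "acbjidf" -> "acbidf"
Op 7 (append 'e'): "acbidf" -> "acbidfe"

Answer: acbidfe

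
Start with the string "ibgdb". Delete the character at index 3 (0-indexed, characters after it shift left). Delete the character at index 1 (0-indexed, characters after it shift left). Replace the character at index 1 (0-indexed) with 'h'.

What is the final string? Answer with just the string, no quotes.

Applying each edit step by step:
Start: "ibgdb"
Op 1 (delete idx 3 = 'd'): "ibgdb" -> "ibgb"
Op 2 (delete idx 1 = 'b'): "ibgb" -> "igb"
Op 3 (replace idx 1: 'g' -> 'h'): "igb" -> "ihb"

Answer: ihb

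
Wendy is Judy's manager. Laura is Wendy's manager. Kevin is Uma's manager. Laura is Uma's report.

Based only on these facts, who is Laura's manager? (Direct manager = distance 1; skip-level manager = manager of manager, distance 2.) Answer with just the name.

Answer: Uma

Derivation:
Reconstructing the manager chain from the given facts:
  Kevin -> Uma -> Laura -> Wendy -> Judy
(each arrow means 'manager of the next')
Positions in the chain (0 = top):
  position of Kevin: 0
  position of Uma: 1
  position of Laura: 2
  position of Wendy: 3
  position of Judy: 4

Laura is at position 2; the manager is 1 step up the chain, i.e. position 1: Uma.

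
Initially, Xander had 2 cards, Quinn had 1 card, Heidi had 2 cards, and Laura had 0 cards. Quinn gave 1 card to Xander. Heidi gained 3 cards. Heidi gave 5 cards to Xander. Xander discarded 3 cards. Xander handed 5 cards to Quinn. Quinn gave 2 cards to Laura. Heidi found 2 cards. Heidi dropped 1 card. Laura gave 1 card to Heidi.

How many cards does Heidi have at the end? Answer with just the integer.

Tracking counts step by step:
Start: Xander=2, Quinn=1, Heidi=2, Laura=0
Event 1 (Quinn -> Xander, 1): Quinn: 1 -> 0, Xander: 2 -> 3. State: Xander=3, Quinn=0, Heidi=2, Laura=0
Event 2 (Heidi +3): Heidi: 2 -> 5. State: Xander=3, Quinn=0, Heidi=5, Laura=0
Event 3 (Heidi -> Xander, 5): Heidi: 5 -> 0, Xander: 3 -> 8. State: Xander=8, Quinn=0, Heidi=0, Laura=0
Event 4 (Xander -3): Xander: 8 -> 5. State: Xander=5, Quinn=0, Heidi=0, Laura=0
Event 5 (Xander -> Quinn, 5): Xander: 5 -> 0, Quinn: 0 -> 5. State: Xander=0, Quinn=5, Heidi=0, Laura=0
Event 6 (Quinn -> Laura, 2): Quinn: 5 -> 3, Laura: 0 -> 2. State: Xander=0, Quinn=3, Heidi=0, Laura=2
Event 7 (Heidi +2): Heidi: 0 -> 2. State: Xander=0, Quinn=3, Heidi=2, Laura=2
Event 8 (Heidi -1): Heidi: 2 -> 1. State: Xander=0, Quinn=3, Heidi=1, Laura=2
Event 9 (Laura -> Heidi, 1): Laura: 2 -> 1, Heidi: 1 -> 2. State: Xander=0, Quinn=3, Heidi=2, Laura=1

Heidi's final count: 2

Answer: 2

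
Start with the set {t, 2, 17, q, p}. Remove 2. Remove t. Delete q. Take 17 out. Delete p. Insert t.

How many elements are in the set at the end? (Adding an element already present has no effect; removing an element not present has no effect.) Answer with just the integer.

Tracking the set through each operation:
Start: {17, 2, p, q, t}
Event 1 (remove 2): removed. Set: {17, p, q, t}
Event 2 (remove t): removed. Set: {17, p, q}
Event 3 (remove q): removed. Set: {17, p}
Event 4 (remove 17): removed. Set: {p}
Event 5 (remove p): removed. Set: {}
Event 6 (add t): added. Set: {t}

Final set: {t} (size 1)

Answer: 1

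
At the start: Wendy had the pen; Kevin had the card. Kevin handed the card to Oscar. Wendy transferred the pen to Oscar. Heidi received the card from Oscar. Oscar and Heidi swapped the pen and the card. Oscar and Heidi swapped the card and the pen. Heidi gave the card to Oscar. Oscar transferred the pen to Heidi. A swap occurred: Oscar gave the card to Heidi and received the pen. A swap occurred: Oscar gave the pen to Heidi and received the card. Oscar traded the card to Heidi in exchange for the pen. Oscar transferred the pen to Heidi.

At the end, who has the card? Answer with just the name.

Tracking all object holders:
Start: pen:Wendy, card:Kevin
Event 1 (give card: Kevin -> Oscar). State: pen:Wendy, card:Oscar
Event 2 (give pen: Wendy -> Oscar). State: pen:Oscar, card:Oscar
Event 3 (give card: Oscar -> Heidi). State: pen:Oscar, card:Heidi
Event 4 (swap pen<->card: now pen:Heidi, card:Oscar). State: pen:Heidi, card:Oscar
Event 5 (swap card<->pen: now card:Heidi, pen:Oscar). State: pen:Oscar, card:Heidi
Event 6 (give card: Heidi -> Oscar). State: pen:Oscar, card:Oscar
Event 7 (give pen: Oscar -> Heidi). State: pen:Heidi, card:Oscar
Event 8 (swap card<->pen: now card:Heidi, pen:Oscar). State: pen:Oscar, card:Heidi
Event 9 (swap pen<->card: now pen:Heidi, card:Oscar). State: pen:Heidi, card:Oscar
Event 10 (swap card<->pen: now card:Heidi, pen:Oscar). State: pen:Oscar, card:Heidi
Event 11 (give pen: Oscar -> Heidi). State: pen:Heidi, card:Heidi

Final state: pen:Heidi, card:Heidi
The card is held by Heidi.

Answer: Heidi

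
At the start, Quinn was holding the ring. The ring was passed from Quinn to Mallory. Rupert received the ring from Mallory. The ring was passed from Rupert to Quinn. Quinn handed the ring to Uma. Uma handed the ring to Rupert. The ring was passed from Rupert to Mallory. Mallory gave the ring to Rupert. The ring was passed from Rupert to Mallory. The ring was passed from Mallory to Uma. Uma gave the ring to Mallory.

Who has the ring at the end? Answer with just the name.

Tracking the ring through each event:
Start: Quinn has the ring.
After event 1: Mallory has the ring.
After event 2: Rupert has the ring.
After event 3: Quinn has the ring.
After event 4: Uma has the ring.
After event 5: Rupert has the ring.
After event 6: Mallory has the ring.
After event 7: Rupert has the ring.
After event 8: Mallory has the ring.
After event 9: Uma has the ring.
After event 10: Mallory has the ring.

Answer: Mallory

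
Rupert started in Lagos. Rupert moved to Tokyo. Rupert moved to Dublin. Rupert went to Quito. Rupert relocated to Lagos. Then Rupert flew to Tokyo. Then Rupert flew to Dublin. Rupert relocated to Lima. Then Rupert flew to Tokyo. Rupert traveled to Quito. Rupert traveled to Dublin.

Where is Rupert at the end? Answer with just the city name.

Answer: Dublin

Derivation:
Tracking Rupert's location:
Start: Rupert is in Lagos.
After move 1: Lagos -> Tokyo. Rupert is in Tokyo.
After move 2: Tokyo -> Dublin. Rupert is in Dublin.
After move 3: Dublin -> Quito. Rupert is in Quito.
After move 4: Quito -> Lagos. Rupert is in Lagos.
After move 5: Lagos -> Tokyo. Rupert is in Tokyo.
After move 6: Tokyo -> Dublin. Rupert is in Dublin.
After move 7: Dublin -> Lima. Rupert is in Lima.
After move 8: Lima -> Tokyo. Rupert is in Tokyo.
After move 9: Tokyo -> Quito. Rupert is in Quito.
After move 10: Quito -> Dublin. Rupert is in Dublin.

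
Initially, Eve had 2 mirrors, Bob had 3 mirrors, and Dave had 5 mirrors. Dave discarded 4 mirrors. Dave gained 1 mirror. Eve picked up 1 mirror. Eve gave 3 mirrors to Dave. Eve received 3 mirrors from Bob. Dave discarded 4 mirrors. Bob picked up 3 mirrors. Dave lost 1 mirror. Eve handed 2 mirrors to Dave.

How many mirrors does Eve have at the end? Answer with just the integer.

Answer: 1

Derivation:
Tracking counts step by step:
Start: Eve=2, Bob=3, Dave=5
Event 1 (Dave -4): Dave: 5 -> 1. State: Eve=2, Bob=3, Dave=1
Event 2 (Dave +1): Dave: 1 -> 2. State: Eve=2, Bob=3, Dave=2
Event 3 (Eve +1): Eve: 2 -> 3. State: Eve=3, Bob=3, Dave=2
Event 4 (Eve -> Dave, 3): Eve: 3 -> 0, Dave: 2 -> 5. State: Eve=0, Bob=3, Dave=5
Event 5 (Bob -> Eve, 3): Bob: 3 -> 0, Eve: 0 -> 3. State: Eve=3, Bob=0, Dave=5
Event 6 (Dave -4): Dave: 5 -> 1. State: Eve=3, Bob=0, Dave=1
Event 7 (Bob +3): Bob: 0 -> 3. State: Eve=3, Bob=3, Dave=1
Event 8 (Dave -1): Dave: 1 -> 0. State: Eve=3, Bob=3, Dave=0
Event 9 (Eve -> Dave, 2): Eve: 3 -> 1, Dave: 0 -> 2. State: Eve=1, Bob=3, Dave=2

Eve's final count: 1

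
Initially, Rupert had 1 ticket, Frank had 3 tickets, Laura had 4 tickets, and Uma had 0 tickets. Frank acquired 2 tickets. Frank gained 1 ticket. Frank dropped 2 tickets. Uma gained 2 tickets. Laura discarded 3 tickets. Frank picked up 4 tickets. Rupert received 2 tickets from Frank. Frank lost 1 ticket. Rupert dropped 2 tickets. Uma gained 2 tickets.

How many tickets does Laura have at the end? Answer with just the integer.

Tracking counts step by step:
Start: Rupert=1, Frank=3, Laura=4, Uma=0
Event 1 (Frank +2): Frank: 3 -> 5. State: Rupert=1, Frank=5, Laura=4, Uma=0
Event 2 (Frank +1): Frank: 5 -> 6. State: Rupert=1, Frank=6, Laura=4, Uma=0
Event 3 (Frank -2): Frank: 6 -> 4. State: Rupert=1, Frank=4, Laura=4, Uma=0
Event 4 (Uma +2): Uma: 0 -> 2. State: Rupert=1, Frank=4, Laura=4, Uma=2
Event 5 (Laura -3): Laura: 4 -> 1. State: Rupert=1, Frank=4, Laura=1, Uma=2
Event 6 (Frank +4): Frank: 4 -> 8. State: Rupert=1, Frank=8, Laura=1, Uma=2
Event 7 (Frank -> Rupert, 2): Frank: 8 -> 6, Rupert: 1 -> 3. State: Rupert=3, Frank=6, Laura=1, Uma=2
Event 8 (Frank -1): Frank: 6 -> 5. State: Rupert=3, Frank=5, Laura=1, Uma=2
Event 9 (Rupert -2): Rupert: 3 -> 1. State: Rupert=1, Frank=5, Laura=1, Uma=2
Event 10 (Uma +2): Uma: 2 -> 4. State: Rupert=1, Frank=5, Laura=1, Uma=4

Laura's final count: 1

Answer: 1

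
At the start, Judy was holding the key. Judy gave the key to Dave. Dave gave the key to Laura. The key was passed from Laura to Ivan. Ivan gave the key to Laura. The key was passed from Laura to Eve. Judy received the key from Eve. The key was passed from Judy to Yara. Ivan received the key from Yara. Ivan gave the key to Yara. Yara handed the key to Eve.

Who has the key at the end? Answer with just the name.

Answer: Eve

Derivation:
Tracking the key through each event:
Start: Judy has the key.
After event 1: Dave has the key.
After event 2: Laura has the key.
After event 3: Ivan has the key.
After event 4: Laura has the key.
After event 5: Eve has the key.
After event 6: Judy has the key.
After event 7: Yara has the key.
After event 8: Ivan has the key.
After event 9: Yara has the key.
After event 10: Eve has the key.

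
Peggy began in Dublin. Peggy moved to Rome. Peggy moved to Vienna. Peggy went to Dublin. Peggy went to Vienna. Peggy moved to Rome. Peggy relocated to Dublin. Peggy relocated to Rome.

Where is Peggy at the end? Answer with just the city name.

Tracking Peggy's location:
Start: Peggy is in Dublin.
After move 1: Dublin -> Rome. Peggy is in Rome.
After move 2: Rome -> Vienna. Peggy is in Vienna.
After move 3: Vienna -> Dublin. Peggy is in Dublin.
After move 4: Dublin -> Vienna. Peggy is in Vienna.
After move 5: Vienna -> Rome. Peggy is in Rome.
After move 6: Rome -> Dublin. Peggy is in Dublin.
After move 7: Dublin -> Rome. Peggy is in Rome.

Answer: Rome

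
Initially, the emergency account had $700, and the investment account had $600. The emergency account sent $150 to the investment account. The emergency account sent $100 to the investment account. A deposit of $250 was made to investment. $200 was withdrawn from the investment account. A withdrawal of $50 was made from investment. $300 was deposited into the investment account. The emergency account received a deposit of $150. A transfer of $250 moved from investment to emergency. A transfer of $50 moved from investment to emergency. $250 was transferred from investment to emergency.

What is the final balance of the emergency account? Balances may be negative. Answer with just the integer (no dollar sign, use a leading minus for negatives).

Answer: 1150

Derivation:
Tracking account balances step by step:
Start: emergency=700, investment=600
Event 1 (transfer 150 emergency -> investment): emergency: 700 - 150 = 550, investment: 600 + 150 = 750. Balances: emergency=550, investment=750
Event 2 (transfer 100 emergency -> investment): emergency: 550 - 100 = 450, investment: 750 + 100 = 850. Balances: emergency=450, investment=850
Event 3 (deposit 250 to investment): investment: 850 + 250 = 1100. Balances: emergency=450, investment=1100
Event 4 (withdraw 200 from investment): investment: 1100 - 200 = 900. Balances: emergency=450, investment=900
Event 5 (withdraw 50 from investment): investment: 900 - 50 = 850. Balances: emergency=450, investment=850
Event 6 (deposit 300 to investment): investment: 850 + 300 = 1150. Balances: emergency=450, investment=1150
Event 7 (deposit 150 to emergency): emergency: 450 + 150 = 600. Balances: emergency=600, investment=1150
Event 8 (transfer 250 investment -> emergency): investment: 1150 - 250 = 900, emergency: 600 + 250 = 850. Balances: emergency=850, investment=900
Event 9 (transfer 50 investment -> emergency): investment: 900 - 50 = 850, emergency: 850 + 50 = 900. Balances: emergency=900, investment=850
Event 10 (transfer 250 investment -> emergency): investment: 850 - 250 = 600, emergency: 900 + 250 = 1150. Balances: emergency=1150, investment=600

Final balance of emergency: 1150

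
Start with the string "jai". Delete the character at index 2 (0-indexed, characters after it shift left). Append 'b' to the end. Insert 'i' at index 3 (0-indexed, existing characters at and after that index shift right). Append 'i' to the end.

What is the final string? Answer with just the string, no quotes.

Answer: jabii

Derivation:
Applying each edit step by step:
Start: "jai"
Op 1 (delete idx 2 = 'i'): "jai" -> "ja"
Op 2 (append 'b'): "ja" -> "jab"
Op 3 (insert 'i' at idx 3): "jab" -> "jabi"
Op 4 (append 'i'): "jabi" -> "jabii"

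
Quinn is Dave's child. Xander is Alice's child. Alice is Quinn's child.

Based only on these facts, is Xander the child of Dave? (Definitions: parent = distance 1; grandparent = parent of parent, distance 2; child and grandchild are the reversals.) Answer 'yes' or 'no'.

Answer: no

Derivation:
Reconstructing the parent chain from the given facts:
  Dave -> Quinn -> Alice -> Xander
(each arrow means 'parent of the next')
Positions in the chain (0 = top):
  position of Dave: 0
  position of Quinn: 1
  position of Alice: 2
  position of Xander: 3

Xander is at position 3, Dave is at position 0; signed distance (j - i) = -3.
'child' requires j - i = -1. Actual distance is -3, so the relation does NOT hold.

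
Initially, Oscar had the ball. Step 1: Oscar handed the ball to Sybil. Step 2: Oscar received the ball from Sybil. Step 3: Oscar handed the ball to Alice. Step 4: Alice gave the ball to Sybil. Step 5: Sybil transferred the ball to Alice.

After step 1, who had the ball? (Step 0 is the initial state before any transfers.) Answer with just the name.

Answer: Sybil

Derivation:
Tracking the ball holder through step 1:
After step 0 (start): Oscar
After step 1: Sybil

At step 1, the holder is Sybil.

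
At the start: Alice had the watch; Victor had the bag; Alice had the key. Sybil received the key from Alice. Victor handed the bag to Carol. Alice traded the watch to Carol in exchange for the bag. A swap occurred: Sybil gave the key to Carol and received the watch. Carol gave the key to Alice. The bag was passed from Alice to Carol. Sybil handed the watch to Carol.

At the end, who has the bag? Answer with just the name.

Answer: Carol

Derivation:
Tracking all object holders:
Start: watch:Alice, bag:Victor, key:Alice
Event 1 (give key: Alice -> Sybil). State: watch:Alice, bag:Victor, key:Sybil
Event 2 (give bag: Victor -> Carol). State: watch:Alice, bag:Carol, key:Sybil
Event 3 (swap watch<->bag: now watch:Carol, bag:Alice). State: watch:Carol, bag:Alice, key:Sybil
Event 4 (swap key<->watch: now key:Carol, watch:Sybil). State: watch:Sybil, bag:Alice, key:Carol
Event 5 (give key: Carol -> Alice). State: watch:Sybil, bag:Alice, key:Alice
Event 6 (give bag: Alice -> Carol). State: watch:Sybil, bag:Carol, key:Alice
Event 7 (give watch: Sybil -> Carol). State: watch:Carol, bag:Carol, key:Alice

Final state: watch:Carol, bag:Carol, key:Alice
The bag is held by Carol.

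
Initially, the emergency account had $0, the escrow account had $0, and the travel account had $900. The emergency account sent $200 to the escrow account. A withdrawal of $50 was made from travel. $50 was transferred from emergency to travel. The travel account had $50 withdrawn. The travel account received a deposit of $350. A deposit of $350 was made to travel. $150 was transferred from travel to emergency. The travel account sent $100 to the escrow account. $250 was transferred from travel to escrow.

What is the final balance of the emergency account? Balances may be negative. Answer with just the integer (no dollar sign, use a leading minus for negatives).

Answer: -100

Derivation:
Tracking account balances step by step:
Start: emergency=0, escrow=0, travel=900
Event 1 (transfer 200 emergency -> escrow): emergency: 0 - 200 = -200, escrow: 0 + 200 = 200. Balances: emergency=-200, escrow=200, travel=900
Event 2 (withdraw 50 from travel): travel: 900 - 50 = 850. Balances: emergency=-200, escrow=200, travel=850
Event 3 (transfer 50 emergency -> travel): emergency: -200 - 50 = -250, travel: 850 + 50 = 900. Balances: emergency=-250, escrow=200, travel=900
Event 4 (withdraw 50 from travel): travel: 900 - 50 = 850. Balances: emergency=-250, escrow=200, travel=850
Event 5 (deposit 350 to travel): travel: 850 + 350 = 1200. Balances: emergency=-250, escrow=200, travel=1200
Event 6 (deposit 350 to travel): travel: 1200 + 350 = 1550. Balances: emergency=-250, escrow=200, travel=1550
Event 7 (transfer 150 travel -> emergency): travel: 1550 - 150 = 1400, emergency: -250 + 150 = -100. Balances: emergency=-100, escrow=200, travel=1400
Event 8 (transfer 100 travel -> escrow): travel: 1400 - 100 = 1300, escrow: 200 + 100 = 300. Balances: emergency=-100, escrow=300, travel=1300
Event 9 (transfer 250 travel -> escrow): travel: 1300 - 250 = 1050, escrow: 300 + 250 = 550. Balances: emergency=-100, escrow=550, travel=1050

Final balance of emergency: -100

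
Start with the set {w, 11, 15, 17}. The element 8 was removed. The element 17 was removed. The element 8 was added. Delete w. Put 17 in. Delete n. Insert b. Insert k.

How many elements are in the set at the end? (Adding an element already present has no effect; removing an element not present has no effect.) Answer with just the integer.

Answer: 6

Derivation:
Tracking the set through each operation:
Start: {11, 15, 17, w}
Event 1 (remove 8): not present, no change. Set: {11, 15, 17, w}
Event 2 (remove 17): removed. Set: {11, 15, w}
Event 3 (add 8): added. Set: {11, 15, 8, w}
Event 4 (remove w): removed. Set: {11, 15, 8}
Event 5 (add 17): added. Set: {11, 15, 17, 8}
Event 6 (remove n): not present, no change. Set: {11, 15, 17, 8}
Event 7 (add b): added. Set: {11, 15, 17, 8, b}
Event 8 (add k): added. Set: {11, 15, 17, 8, b, k}

Final set: {11, 15, 17, 8, b, k} (size 6)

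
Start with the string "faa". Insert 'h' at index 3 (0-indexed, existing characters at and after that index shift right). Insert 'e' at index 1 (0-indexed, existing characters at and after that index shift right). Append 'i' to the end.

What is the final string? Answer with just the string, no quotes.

Applying each edit step by step:
Start: "faa"
Op 1 (insert 'h' at idx 3): "faa" -> "faah"
Op 2 (insert 'e' at idx 1): "faah" -> "feaah"
Op 3 (append 'i'): "feaah" -> "feaahi"

Answer: feaahi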